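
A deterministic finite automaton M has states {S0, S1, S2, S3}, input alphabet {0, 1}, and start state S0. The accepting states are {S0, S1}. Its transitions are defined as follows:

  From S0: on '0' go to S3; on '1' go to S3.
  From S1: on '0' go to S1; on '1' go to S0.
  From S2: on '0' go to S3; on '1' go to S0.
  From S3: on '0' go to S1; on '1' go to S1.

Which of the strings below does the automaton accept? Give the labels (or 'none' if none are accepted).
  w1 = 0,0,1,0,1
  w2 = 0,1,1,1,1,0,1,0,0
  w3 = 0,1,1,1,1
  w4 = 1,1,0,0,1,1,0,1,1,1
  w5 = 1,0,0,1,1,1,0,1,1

w1, w2, w3, w4

w1: Trace: S0 -0-> S3 -0-> S1 -1-> S0 -0-> S3 -1-> S1  → end S1, accepted
w2: Trace: S0 -0-> S3 -1-> S1 -1-> S0 -1-> S3 -1-> S1 -0-> S1 -1-> S0 -0-> S3 -0-> S1  → end S1, accepted
w3: Trace: S0 -0-> S3 -1-> S1 -1-> S0 -1-> S3 -1-> S1  → end S1, accepted
w4: Trace: S0 -1-> S3 -1-> S1 -0-> S1 -0-> S1 -1-> S0 -1-> S3 -0-> S1 -1-> S0 -1-> S3 -1-> S1  → end S1, accepted
w5: Trace: S0 -1-> S3 -0-> S1 -0-> S1 -1-> S0 -1-> S3 -1-> S1 -0-> S1 -1-> S0 -1-> S3  → end S3, rejected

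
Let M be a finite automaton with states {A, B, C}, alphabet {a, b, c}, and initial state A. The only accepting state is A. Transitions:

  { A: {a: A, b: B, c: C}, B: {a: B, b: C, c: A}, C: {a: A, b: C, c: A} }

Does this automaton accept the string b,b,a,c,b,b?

No

A → B → C → A → C → C → C
End state C is not accepting.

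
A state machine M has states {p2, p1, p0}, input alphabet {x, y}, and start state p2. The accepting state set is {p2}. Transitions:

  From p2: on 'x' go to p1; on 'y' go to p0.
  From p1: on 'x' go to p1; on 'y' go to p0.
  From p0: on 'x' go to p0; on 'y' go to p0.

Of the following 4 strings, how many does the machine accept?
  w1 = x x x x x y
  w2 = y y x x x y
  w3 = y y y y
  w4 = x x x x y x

w1: p2 → p1 → p1 → p1 → p1 → p1 → p0  → end p0, rejected
w2: p2 → p0 → p0 → p0 → p0 → p0 → p0  → end p0, rejected
w3: p2 → p0 → p0 → p0 → p0  → end p0, rejected
w4: p2 → p1 → p1 → p1 → p1 → p0 → p0  → end p0, rejected

0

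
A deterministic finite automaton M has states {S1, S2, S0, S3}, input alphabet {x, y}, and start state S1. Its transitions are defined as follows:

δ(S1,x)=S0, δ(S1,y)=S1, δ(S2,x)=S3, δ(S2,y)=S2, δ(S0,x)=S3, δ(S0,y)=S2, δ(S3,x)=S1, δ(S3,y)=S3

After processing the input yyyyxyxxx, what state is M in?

start at S1
read 'y': S1 → S1
read 'y': S1 → S1
read 'y': S1 → S1
read 'y': S1 → S1
read 'x': S1 → S0
read 'y': S0 → S2
read 'x': S2 → S3
read 'x': S3 → S1
read 'x': S1 → S0

S0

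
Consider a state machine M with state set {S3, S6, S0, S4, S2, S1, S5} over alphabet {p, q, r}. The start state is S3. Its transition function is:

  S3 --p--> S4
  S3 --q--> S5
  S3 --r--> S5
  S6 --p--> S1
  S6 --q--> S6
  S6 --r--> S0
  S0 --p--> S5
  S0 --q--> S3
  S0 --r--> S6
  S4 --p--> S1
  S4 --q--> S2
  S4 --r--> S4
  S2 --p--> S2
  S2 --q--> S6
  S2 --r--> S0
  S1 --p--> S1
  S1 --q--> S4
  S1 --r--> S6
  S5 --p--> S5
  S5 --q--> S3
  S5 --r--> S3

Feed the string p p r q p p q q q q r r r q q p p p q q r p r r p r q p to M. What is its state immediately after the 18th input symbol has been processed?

S5

Trace: S3 -p-> S4 -p-> S1 -r-> S6 -q-> S6 -p-> S1 -p-> S1 -q-> S4 -q-> S2 -q-> S6 -q-> S6 -r-> S0 -r-> S6 -r-> S0 -q-> S3 -q-> S5 -p-> S5 -p-> S5 -p-> S5
After 18 symbols: S5.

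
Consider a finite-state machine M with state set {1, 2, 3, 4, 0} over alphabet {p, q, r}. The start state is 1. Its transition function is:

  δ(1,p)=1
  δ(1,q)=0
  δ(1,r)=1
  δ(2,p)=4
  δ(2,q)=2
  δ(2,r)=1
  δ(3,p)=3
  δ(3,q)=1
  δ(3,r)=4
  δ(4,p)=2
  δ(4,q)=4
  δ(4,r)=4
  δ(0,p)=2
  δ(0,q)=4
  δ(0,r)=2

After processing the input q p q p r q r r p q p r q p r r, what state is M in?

1

Trace: 1 -q-> 0 -p-> 2 -q-> 2 -p-> 4 -r-> 4 -q-> 4 -r-> 4 -r-> 4 -p-> 2 -q-> 2 -p-> 4 -r-> 4 -q-> 4 -p-> 2 -r-> 1 -r-> 1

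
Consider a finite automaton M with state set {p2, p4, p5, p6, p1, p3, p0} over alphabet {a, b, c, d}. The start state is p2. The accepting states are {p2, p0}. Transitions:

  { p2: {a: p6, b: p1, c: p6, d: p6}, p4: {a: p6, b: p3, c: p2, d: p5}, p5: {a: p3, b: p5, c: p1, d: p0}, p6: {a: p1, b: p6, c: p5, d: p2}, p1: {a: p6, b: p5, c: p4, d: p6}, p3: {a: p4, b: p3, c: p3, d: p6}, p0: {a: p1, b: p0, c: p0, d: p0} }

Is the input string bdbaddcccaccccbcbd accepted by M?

Trace: p2 -b-> p1 -d-> p6 -b-> p6 -a-> p1 -d-> p6 -d-> p2 -c-> p6 -c-> p5 -c-> p1 -a-> p6 -c-> p5 -c-> p1 -c-> p4 -c-> p2 -b-> p1 -c-> p4 -b-> p3 -d-> p6
End state p6 is not accepting.

No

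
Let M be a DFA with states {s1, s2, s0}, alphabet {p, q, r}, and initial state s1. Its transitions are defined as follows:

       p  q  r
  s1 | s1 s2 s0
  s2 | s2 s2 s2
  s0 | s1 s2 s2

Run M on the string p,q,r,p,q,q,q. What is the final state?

start at s1
read 'p': s1 → s1
read 'q': s1 → s2
read 'r': s2 → s2
read 'p': s2 → s2
read 'q': s2 → s2
read 'q': s2 → s2
read 'q': s2 → s2

s2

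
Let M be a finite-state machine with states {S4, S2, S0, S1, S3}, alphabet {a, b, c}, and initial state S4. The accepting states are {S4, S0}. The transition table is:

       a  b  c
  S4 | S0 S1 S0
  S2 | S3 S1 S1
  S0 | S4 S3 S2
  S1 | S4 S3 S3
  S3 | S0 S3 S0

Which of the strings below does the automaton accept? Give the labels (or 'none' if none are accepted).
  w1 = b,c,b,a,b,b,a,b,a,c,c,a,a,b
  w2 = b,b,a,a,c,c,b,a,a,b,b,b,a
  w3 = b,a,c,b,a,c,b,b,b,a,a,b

w1: Trace: S4 -b-> S1 -c-> S3 -b-> S3 -a-> S0 -b-> S3 -b-> S3 -a-> S0 -b-> S3 -a-> S0 -c-> S2 -c-> S1 -a-> S4 -a-> S0 -b-> S3  → end S3, rejected
w2: Trace: S4 -b-> S1 -b-> S3 -a-> S0 -a-> S4 -c-> S0 -c-> S2 -b-> S1 -a-> S4 -a-> S0 -b-> S3 -b-> S3 -b-> S3 -a-> S0  → end S0, accepted
w3: Trace: S4 -b-> S1 -a-> S4 -c-> S0 -b-> S3 -a-> S0 -c-> S2 -b-> S1 -b-> S3 -b-> S3 -a-> S0 -a-> S4 -b-> S1  → end S1, rejected

w2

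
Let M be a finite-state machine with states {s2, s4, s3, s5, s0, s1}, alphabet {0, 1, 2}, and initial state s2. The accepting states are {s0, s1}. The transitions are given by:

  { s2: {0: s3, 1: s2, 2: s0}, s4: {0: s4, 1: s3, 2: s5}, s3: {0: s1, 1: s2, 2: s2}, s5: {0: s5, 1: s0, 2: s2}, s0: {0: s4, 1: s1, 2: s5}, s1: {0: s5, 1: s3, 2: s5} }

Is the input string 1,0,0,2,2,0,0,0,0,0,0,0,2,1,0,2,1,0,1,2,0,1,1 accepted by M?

No

Trace: s2 -1-> s2 -0-> s3 -0-> s1 -2-> s5 -2-> s2 -0-> s3 -0-> s1 -0-> s5 -0-> s5 -0-> s5 -0-> s5 -0-> s5 -2-> s2 -1-> s2 -0-> s3 -2-> s2 -1-> s2 -0-> s3 -1-> s2 -2-> s0 -0-> s4 -1-> s3 -1-> s2
End state s2 is not accepting.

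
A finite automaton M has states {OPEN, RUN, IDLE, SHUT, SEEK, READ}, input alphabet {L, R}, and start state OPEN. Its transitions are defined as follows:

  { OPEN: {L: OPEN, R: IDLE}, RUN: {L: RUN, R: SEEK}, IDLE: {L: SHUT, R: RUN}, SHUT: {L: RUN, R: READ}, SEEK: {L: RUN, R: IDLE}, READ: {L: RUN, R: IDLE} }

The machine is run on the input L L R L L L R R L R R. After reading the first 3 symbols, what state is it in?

OPEN → OPEN → OPEN → IDLE
After 3 symbols: IDLE.

IDLE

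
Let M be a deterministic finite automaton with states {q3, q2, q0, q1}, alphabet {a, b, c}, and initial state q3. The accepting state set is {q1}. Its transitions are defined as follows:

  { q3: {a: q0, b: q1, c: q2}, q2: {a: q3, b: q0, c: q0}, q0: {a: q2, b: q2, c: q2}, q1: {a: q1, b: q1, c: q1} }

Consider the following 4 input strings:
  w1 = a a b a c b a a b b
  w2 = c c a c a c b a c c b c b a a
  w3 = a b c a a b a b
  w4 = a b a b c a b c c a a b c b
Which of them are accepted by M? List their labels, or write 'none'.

w1:
  start at q3
  read 'a': q3 → q0
  read 'a': q0 → q2
  read 'b': q2 → q0
  read 'a': q0 → q2
  read 'c': q2 → q0
  read 'b': q0 → q2
  read 'a': q2 → q3
  read 'a': q3 → q0
  read 'b': q0 → q2
  read 'b': q2 → q0
  end q0, rejected
w2:
  start at q3
  read 'c': q3 → q2
  read 'c': q2 → q0
  read 'a': q0 → q2
  read 'c': q2 → q0
  read 'a': q0 → q2
  read 'c': q2 → q0
  read 'b': q0 → q2
  read 'a': q2 → q3
  read 'c': q3 → q2
  read 'c': q2 → q0
  read 'b': q0 → q2
  read 'c': q2 → q0
  read 'b': q0 → q2
  read 'a': q2 → q3
  read 'a': q3 → q0
  end q0, rejected
w3:
  start at q3
  read 'a': q3 → q0
  read 'b': q0 → q2
  read 'c': q2 → q0
  read 'a': q0 → q2
  read 'a': q2 → q3
  read 'b': q3 → q1
  read 'a': q1 → q1
  read 'b': q1 → q1
  end q1, accepted
w4:
  start at q3
  read 'a': q3 → q0
  read 'b': q0 → q2
  read 'a': q2 → q3
  read 'b': q3 → q1
  read 'c': q1 → q1
  read 'a': q1 → q1
  read 'b': q1 → q1
  read 'c': q1 → q1
  read 'c': q1 → q1
  read 'a': q1 → q1
  read 'a': q1 → q1
  read 'b': q1 → q1
  read 'c': q1 → q1
  read 'b': q1 → q1
  end q1, accepted

w3, w4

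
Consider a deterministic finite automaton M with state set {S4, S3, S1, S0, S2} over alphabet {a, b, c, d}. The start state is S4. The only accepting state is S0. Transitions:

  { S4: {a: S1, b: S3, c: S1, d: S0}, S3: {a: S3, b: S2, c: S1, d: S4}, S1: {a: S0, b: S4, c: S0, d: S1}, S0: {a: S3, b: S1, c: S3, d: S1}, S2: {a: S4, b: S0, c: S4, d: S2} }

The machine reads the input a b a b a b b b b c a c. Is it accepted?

start at S4
read 'a': S4 → S1
read 'b': S1 → S4
read 'a': S4 → S1
read 'b': S1 → S4
read 'a': S4 → S1
read 'b': S1 → S4
read 'b': S4 → S3
read 'b': S3 → S2
read 'b': S2 → S0
read 'c': S0 → S3
read 'a': S3 → S3
read 'c': S3 → S1
End state S1 is not accepting.

No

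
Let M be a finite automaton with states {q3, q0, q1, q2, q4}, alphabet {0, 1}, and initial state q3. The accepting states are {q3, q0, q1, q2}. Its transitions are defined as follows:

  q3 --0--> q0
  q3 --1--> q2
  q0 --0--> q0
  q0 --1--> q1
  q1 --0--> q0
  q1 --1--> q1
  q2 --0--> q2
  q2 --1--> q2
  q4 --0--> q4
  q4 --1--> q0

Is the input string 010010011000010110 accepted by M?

Trace: q3 -0-> q0 -1-> q1 -0-> q0 -0-> q0 -1-> q1 -0-> q0 -0-> q0 -1-> q1 -1-> q1 -0-> q0 -0-> q0 -0-> q0 -0-> q0 -1-> q1 -0-> q0 -1-> q1 -1-> q1 -0-> q0
End state q0 is accepting.

Yes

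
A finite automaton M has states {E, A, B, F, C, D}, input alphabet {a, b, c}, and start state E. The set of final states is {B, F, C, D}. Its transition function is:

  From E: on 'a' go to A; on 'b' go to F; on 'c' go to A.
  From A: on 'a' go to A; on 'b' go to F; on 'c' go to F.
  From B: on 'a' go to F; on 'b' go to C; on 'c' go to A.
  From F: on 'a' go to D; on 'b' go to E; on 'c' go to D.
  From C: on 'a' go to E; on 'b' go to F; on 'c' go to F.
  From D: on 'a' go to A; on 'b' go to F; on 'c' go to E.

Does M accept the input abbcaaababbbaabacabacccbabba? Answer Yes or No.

No

Trace: E -a-> A -b-> F -b-> E -c-> A -a-> A -a-> A -a-> A -b-> F -a-> D -b-> F -b-> E -b-> F -a-> D -a-> A -b-> F -a-> D -c-> E -a-> A -b-> F -a-> D -c-> E -c-> A -c-> F -b-> E -a-> A -b-> F -b-> E -a-> A
End state A is not accepting.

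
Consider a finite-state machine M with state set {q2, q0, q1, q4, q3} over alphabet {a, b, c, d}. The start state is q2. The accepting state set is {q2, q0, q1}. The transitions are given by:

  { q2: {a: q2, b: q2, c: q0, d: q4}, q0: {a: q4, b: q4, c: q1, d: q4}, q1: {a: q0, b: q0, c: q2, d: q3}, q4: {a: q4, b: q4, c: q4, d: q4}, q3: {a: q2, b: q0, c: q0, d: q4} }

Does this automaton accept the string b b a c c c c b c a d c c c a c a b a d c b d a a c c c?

No

start at q2
read 'b': q2 → q2
read 'b': q2 → q2
read 'a': q2 → q2
read 'c': q2 → q0
read 'c': q0 → q1
read 'c': q1 → q2
read 'c': q2 → q0
read 'b': q0 → q4
read 'c': q4 → q4
read 'a': q4 → q4
read 'd': q4 → q4
read 'c': q4 → q4
read 'c': q4 → q4
read 'c': q4 → q4
read 'a': q4 → q4
read 'c': q4 → q4
read 'a': q4 → q4
read 'b': q4 → q4
read 'a': q4 → q4
read 'd': q4 → q4
read 'c': q4 → q4
read 'b': q4 → q4
read 'd': q4 → q4
read 'a': q4 → q4
read 'a': q4 → q4
read 'c': q4 → q4
read 'c': q4 → q4
read 'c': q4 → q4
End state q4 is not accepting.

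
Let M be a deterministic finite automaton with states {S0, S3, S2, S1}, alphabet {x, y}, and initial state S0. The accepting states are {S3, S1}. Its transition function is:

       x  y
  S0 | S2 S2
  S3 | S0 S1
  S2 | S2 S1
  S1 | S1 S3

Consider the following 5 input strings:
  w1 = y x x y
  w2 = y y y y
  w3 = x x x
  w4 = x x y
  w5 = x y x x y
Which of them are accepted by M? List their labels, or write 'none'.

w1:
  start at S0
  read 'y': S0 → S2
  read 'x': S2 → S2
  read 'x': S2 → S2
  read 'y': S2 → S1
  end S1, accepted
w2:
  start at S0
  read 'y': S0 → S2
  read 'y': S2 → S1
  read 'y': S1 → S3
  read 'y': S3 → S1
  end S1, accepted
w3:
  start at S0
  read 'x': S0 → S2
  read 'x': S2 → S2
  read 'x': S2 → S2
  end S2, rejected
w4:
  start at S0
  read 'x': S0 → S2
  read 'x': S2 → S2
  read 'y': S2 → S1
  end S1, accepted
w5:
  start at S0
  read 'x': S0 → S2
  read 'y': S2 → S1
  read 'x': S1 → S1
  read 'x': S1 → S1
  read 'y': S1 → S3
  end S3, accepted

w1, w2, w4, w5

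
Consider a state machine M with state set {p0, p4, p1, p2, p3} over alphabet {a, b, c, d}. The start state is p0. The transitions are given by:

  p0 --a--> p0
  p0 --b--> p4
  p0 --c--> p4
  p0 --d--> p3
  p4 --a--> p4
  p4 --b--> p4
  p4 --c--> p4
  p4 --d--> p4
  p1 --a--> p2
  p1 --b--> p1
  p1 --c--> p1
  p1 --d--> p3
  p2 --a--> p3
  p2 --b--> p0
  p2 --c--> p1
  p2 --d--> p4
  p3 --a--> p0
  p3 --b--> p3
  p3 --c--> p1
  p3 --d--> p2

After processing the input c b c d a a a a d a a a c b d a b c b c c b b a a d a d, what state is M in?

p4

start at p0
read 'c': p0 → p4
read 'b': p4 → p4
read 'c': p4 → p4
read 'd': p4 → p4
read 'a': p4 → p4
read 'a': p4 → p4
read 'a': p4 → p4
read 'a': p4 → p4
read 'd': p4 → p4
read 'a': p4 → p4
read 'a': p4 → p4
read 'a': p4 → p4
read 'c': p4 → p4
read 'b': p4 → p4
read 'd': p4 → p4
read 'a': p4 → p4
read 'b': p4 → p4
read 'c': p4 → p4
read 'b': p4 → p4
read 'c': p4 → p4
read 'c': p4 → p4
read 'b': p4 → p4
read 'b': p4 → p4
read 'a': p4 → p4
read 'a': p4 → p4
read 'd': p4 → p4
read 'a': p4 → p4
read 'd': p4 → p4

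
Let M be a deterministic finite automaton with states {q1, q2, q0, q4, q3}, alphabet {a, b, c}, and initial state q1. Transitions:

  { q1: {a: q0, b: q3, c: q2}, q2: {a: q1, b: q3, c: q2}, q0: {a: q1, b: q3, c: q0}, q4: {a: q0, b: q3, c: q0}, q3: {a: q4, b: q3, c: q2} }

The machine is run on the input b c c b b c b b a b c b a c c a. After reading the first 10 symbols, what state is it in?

start at q1
read 'b': q1 → q3
read 'c': q3 → q2
read 'c': q2 → q2
read 'b': q2 → q3
read 'b': q3 → q3
read 'c': q3 → q2
read 'b': q2 → q3
read 'b': q3 → q3
read 'a': q3 → q4
read 'b': q4 → q3
After 10 symbols: q3.

q3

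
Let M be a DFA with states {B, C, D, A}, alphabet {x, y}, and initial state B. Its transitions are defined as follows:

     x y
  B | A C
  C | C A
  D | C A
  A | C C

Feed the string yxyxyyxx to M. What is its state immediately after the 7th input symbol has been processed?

C

B → C → C → A → C → A → C → C
After 7 symbols: C.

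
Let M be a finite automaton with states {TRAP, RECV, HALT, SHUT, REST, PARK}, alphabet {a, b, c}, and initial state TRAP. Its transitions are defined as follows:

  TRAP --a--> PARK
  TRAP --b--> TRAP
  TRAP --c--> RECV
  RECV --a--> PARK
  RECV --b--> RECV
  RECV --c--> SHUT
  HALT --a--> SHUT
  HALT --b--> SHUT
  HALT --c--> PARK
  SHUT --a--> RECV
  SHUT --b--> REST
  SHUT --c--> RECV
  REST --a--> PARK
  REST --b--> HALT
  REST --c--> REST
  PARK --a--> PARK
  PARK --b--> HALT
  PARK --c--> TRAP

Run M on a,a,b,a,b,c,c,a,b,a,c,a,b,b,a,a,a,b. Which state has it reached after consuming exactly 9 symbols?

Trace: TRAP -a-> PARK -a-> PARK -b-> HALT -a-> SHUT -b-> REST -c-> REST -c-> REST -a-> PARK -b-> HALT
After 9 symbols: HALT.

HALT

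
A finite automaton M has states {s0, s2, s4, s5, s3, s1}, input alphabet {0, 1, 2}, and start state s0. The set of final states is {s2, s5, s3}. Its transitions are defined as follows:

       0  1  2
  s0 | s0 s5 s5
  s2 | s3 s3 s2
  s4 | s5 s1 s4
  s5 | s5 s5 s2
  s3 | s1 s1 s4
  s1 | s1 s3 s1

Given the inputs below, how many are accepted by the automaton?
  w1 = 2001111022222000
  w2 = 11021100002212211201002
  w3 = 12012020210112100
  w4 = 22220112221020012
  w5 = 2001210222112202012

w1:
  start at s0
  read '2': s0 → s5
  read '0': s5 → s5
  read '0': s5 → s5
  read '1': s5 → s5
  read '1': s5 → s5
  read '1': s5 → s5
  read '1': s5 → s5
  read '0': s5 → s5
  read '2': s5 → s2
  read '2': s2 → s2
  read '2': s2 → s2
  read '2': s2 → s2
  read '2': s2 → s2
  read '0': s2 → s3
  read '0': s3 → s1
  read '0': s1 → s1
  end s1, rejected
w2:
  start at s0
  read '1': s0 → s5
  read '1': s5 → s5
  read '0': s5 → s5
  read '2': s5 → s2
  read '1': s2 → s3
  read '1': s3 → s1
  read '0': s1 → s1
  read '0': s1 → s1
  read '0': s1 → s1
  read '0': s1 → s1
  read '2': s1 → s1
  read '2': s1 → s1
  read '1': s1 → s3
  read '2': s3 → s4
  read '2': s4 → s4
  read '1': s4 → s1
  read '1': s1 → s3
  read '2': s3 → s4
  read '0': s4 → s5
  read '1': s5 → s5
  read '0': s5 → s5
  read '0': s5 → s5
  read '2': s5 → s2
  end s2, accepted
w3:
  start at s0
  read '1': s0 → s5
  read '2': s5 → s2
  read '0': s2 → s3
  read '1': s3 → s1
  read '2': s1 → s1
  read '0': s1 → s1
  read '2': s1 → s1
  read '0': s1 → s1
  read '2': s1 → s1
  read '1': s1 → s3
  read '0': s3 → s1
  read '1': s1 → s3
  read '1': s3 → s1
  read '2': s1 → s1
  read '1': s1 → s3
  read '0': s3 → s1
  read '0': s1 → s1
  end s1, rejected
w4:
  start at s0
  read '2': s0 → s5
  read '2': s5 → s2
  read '2': s2 → s2
  read '2': s2 → s2
  read '0': s2 → s3
  read '1': s3 → s1
  read '1': s1 → s3
  read '2': s3 → s4
  read '2': s4 → s4
  read '2': s4 → s4
  read '1': s4 → s1
  read '0': s1 → s1
  read '2': s1 → s1
  read '0': s1 → s1
  read '0': s1 → s1
  read '1': s1 → s3
  read '2': s3 → s4
  end s4, rejected
w5:
  start at s0
  read '2': s0 → s5
  read '0': s5 → s5
  read '0': s5 → s5
  read '1': s5 → s5
  read '2': s5 → s2
  read '1': s2 → s3
  read '0': s3 → s1
  read '2': s1 → s1
  read '2': s1 → s1
  read '2': s1 → s1
  read '1': s1 → s3
  read '1': s3 → s1
  read '2': s1 → s1
  read '2': s1 → s1
  read '0': s1 → s1
  read '2': s1 → s1
  read '0': s1 → s1
  read '1': s1 → s3
  read '2': s3 → s4
  end s4, rejected

1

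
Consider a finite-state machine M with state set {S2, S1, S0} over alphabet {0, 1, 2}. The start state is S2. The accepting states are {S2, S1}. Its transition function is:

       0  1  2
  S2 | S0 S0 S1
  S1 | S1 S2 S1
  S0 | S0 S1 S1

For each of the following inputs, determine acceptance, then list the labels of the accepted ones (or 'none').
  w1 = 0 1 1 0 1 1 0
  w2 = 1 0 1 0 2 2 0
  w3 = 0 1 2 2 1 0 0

w2

w1: Trace: S2 -0-> S0 -1-> S1 -1-> S2 -0-> S0 -1-> S1 -1-> S2 -0-> S0  → end S0, rejected
w2: Trace: S2 -1-> S0 -0-> S0 -1-> S1 -0-> S1 -2-> S1 -2-> S1 -0-> S1  → end S1, accepted
w3: Trace: S2 -0-> S0 -1-> S1 -2-> S1 -2-> S1 -1-> S2 -0-> S0 -0-> S0  → end S0, rejected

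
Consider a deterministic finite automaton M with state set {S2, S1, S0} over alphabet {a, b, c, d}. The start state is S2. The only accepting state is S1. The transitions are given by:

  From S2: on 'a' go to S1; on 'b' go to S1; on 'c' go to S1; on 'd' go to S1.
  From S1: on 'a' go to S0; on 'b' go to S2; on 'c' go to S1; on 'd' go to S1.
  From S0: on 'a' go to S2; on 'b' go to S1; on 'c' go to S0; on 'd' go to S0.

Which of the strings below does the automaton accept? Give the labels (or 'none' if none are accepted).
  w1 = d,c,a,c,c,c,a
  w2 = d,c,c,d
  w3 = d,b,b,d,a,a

w2

w1: Trace: S2 -d-> S1 -c-> S1 -a-> S0 -c-> S0 -c-> S0 -c-> S0 -a-> S2  → end S2, rejected
w2: Trace: S2 -d-> S1 -c-> S1 -c-> S1 -d-> S1  → end S1, accepted
w3: Trace: S2 -d-> S1 -b-> S2 -b-> S1 -d-> S1 -a-> S0 -a-> S2  → end S2, rejected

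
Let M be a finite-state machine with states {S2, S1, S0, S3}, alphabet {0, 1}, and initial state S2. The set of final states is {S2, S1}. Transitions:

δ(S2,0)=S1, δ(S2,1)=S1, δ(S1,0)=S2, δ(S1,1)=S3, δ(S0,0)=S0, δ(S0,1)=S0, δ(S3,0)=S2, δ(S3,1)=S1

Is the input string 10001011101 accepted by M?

Yes

Trace: S2 -1-> S1 -0-> S2 -0-> S1 -0-> S2 -1-> S1 -0-> S2 -1-> S1 -1-> S3 -1-> S1 -0-> S2 -1-> S1
End state S1 is accepting.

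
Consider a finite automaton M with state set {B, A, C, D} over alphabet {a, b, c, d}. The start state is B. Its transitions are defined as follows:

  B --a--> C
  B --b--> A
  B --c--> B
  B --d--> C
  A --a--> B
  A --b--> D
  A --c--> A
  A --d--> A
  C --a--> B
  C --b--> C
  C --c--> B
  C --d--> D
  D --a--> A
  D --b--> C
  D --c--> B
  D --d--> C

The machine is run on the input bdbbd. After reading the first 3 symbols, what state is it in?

D

Trace: B -b-> A -d-> A -b-> D
After 3 symbols: D.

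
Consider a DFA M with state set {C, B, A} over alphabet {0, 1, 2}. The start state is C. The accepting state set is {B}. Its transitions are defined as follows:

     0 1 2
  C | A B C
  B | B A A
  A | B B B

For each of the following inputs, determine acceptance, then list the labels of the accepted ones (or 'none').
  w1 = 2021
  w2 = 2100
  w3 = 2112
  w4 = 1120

w1: C → C → A → B → A  → end A, rejected
w2: C → C → B → B → B  → end B, accepted
w3: C → C → B → A → B  → end B, accepted
w4: C → B → A → B → B  → end B, accepted

w2, w3, w4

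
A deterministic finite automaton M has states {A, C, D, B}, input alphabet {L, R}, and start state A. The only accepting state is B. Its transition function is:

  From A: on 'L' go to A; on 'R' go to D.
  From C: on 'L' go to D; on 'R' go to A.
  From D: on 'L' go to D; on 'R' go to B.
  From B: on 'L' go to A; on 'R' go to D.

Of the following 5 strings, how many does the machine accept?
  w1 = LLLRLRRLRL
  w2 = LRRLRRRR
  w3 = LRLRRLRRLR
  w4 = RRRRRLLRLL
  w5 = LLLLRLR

w1: Trace: A -L-> A -L-> A -L-> A -R-> D -L-> D -R-> B -R-> D -L-> D -R-> B -L-> A  → end A, rejected
w2: Trace: A -L-> A -R-> D -R-> B -L-> A -R-> D -R-> B -R-> D -R-> B  → end B, accepted
w3: Trace: A -L-> A -R-> D -L-> D -R-> B -R-> D -L-> D -R-> B -R-> D -L-> D -R-> B  → end B, accepted
w4: Trace: A -R-> D -R-> B -R-> D -R-> B -R-> D -L-> D -L-> D -R-> B -L-> A -L-> A  → end A, rejected
w5: Trace: A -L-> A -L-> A -L-> A -L-> A -R-> D -L-> D -R-> B  → end B, accepted

3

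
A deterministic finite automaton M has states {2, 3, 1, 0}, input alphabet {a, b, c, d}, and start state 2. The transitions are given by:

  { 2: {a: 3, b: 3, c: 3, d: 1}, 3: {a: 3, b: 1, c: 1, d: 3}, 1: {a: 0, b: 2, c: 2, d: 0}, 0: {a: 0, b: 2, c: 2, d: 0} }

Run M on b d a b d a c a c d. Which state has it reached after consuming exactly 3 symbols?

3

2 → 3 → 3 → 3
After 3 symbols: 3.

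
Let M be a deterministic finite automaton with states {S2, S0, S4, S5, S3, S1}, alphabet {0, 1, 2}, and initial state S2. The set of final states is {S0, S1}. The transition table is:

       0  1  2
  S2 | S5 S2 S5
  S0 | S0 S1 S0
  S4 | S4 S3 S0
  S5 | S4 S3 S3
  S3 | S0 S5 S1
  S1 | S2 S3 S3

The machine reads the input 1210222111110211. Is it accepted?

No

Trace: S2 -1-> S2 -2-> S5 -1-> S3 -0-> S0 -2-> S0 -2-> S0 -2-> S0 -1-> S1 -1-> S3 -1-> S5 -1-> S3 -1-> S5 -0-> S4 -2-> S0 -1-> S1 -1-> S3
End state S3 is not accepting.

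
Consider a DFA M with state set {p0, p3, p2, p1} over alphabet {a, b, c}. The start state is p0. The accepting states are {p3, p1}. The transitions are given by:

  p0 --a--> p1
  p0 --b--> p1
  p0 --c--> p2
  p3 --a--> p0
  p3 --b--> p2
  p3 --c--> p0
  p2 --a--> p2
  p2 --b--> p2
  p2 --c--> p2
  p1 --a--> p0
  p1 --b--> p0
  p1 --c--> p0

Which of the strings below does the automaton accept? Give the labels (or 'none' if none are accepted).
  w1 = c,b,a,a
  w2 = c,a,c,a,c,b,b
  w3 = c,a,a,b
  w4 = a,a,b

w4

w1:
  start at p0
  read 'c': p0 → p2
  read 'b': p2 → p2
  read 'a': p2 → p2
  read 'a': p2 → p2
  end p2, rejected
w2:
  start at p0
  read 'c': p0 → p2
  read 'a': p2 → p2
  read 'c': p2 → p2
  read 'a': p2 → p2
  read 'c': p2 → p2
  read 'b': p2 → p2
  read 'b': p2 → p2
  end p2, rejected
w3:
  start at p0
  read 'c': p0 → p2
  read 'a': p2 → p2
  read 'a': p2 → p2
  read 'b': p2 → p2
  end p2, rejected
w4:
  start at p0
  read 'a': p0 → p1
  read 'a': p1 → p0
  read 'b': p0 → p1
  end p1, accepted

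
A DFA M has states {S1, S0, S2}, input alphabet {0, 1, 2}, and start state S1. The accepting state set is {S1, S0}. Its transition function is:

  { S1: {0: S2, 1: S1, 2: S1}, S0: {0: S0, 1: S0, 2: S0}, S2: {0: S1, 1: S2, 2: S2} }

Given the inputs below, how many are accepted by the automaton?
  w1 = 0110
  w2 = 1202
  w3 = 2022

w1:
  start at S1
  read '0': S1 → S2
  read '1': S2 → S2
  read '1': S2 → S2
  read '0': S2 → S1
  end S1, accepted
w2:
  start at S1
  read '1': S1 → S1
  read '2': S1 → S1
  read '0': S1 → S2
  read '2': S2 → S2
  end S2, rejected
w3:
  start at S1
  read '2': S1 → S1
  read '0': S1 → S2
  read '2': S2 → S2
  read '2': S2 → S2
  end S2, rejected

1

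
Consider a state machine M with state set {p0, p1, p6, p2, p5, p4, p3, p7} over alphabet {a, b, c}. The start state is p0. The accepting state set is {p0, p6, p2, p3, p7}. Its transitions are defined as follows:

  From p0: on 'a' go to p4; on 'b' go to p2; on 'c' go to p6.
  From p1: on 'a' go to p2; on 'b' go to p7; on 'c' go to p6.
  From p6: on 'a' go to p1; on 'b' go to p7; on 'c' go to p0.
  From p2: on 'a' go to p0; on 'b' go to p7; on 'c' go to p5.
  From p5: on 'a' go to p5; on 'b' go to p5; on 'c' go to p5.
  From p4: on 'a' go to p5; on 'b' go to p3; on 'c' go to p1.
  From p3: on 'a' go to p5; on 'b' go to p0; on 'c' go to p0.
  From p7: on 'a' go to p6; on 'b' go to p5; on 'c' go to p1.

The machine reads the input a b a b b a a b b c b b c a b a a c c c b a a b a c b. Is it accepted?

No

Trace: p0 -a-> p4 -b-> p3 -a-> p5 -b-> p5 -b-> p5 -a-> p5 -a-> p5 -b-> p5 -b-> p5 -c-> p5 -b-> p5 -b-> p5 -c-> p5 -a-> p5 -b-> p5 -a-> p5 -a-> p5 -c-> p5 -c-> p5 -c-> p5 -b-> p5 -a-> p5 -a-> p5 -b-> p5 -a-> p5 -c-> p5 -b-> p5
End state p5 is not accepting.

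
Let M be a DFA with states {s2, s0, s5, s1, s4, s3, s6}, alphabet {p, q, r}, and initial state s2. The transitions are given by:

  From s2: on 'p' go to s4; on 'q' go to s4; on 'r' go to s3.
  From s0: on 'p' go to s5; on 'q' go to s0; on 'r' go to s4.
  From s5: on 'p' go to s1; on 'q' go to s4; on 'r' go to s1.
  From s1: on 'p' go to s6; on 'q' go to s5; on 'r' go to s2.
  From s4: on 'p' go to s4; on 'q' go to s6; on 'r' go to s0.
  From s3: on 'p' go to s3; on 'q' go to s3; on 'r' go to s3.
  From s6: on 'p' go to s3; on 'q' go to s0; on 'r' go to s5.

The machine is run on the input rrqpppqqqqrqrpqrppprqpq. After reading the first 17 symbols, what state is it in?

s3

start at s2
read 'r': s2 → s3
read 'r': s3 → s3
read 'q': s3 → s3
read 'p': s3 → s3
read 'p': s3 → s3
read 'p': s3 → s3
read 'q': s3 → s3
read 'q': s3 → s3
read 'q': s3 → s3
read 'q': s3 → s3
read 'r': s3 → s3
read 'q': s3 → s3
read 'r': s3 → s3
read 'p': s3 → s3
read 'q': s3 → s3
read 'r': s3 → s3
read 'p': s3 → s3
After 17 symbols: s3.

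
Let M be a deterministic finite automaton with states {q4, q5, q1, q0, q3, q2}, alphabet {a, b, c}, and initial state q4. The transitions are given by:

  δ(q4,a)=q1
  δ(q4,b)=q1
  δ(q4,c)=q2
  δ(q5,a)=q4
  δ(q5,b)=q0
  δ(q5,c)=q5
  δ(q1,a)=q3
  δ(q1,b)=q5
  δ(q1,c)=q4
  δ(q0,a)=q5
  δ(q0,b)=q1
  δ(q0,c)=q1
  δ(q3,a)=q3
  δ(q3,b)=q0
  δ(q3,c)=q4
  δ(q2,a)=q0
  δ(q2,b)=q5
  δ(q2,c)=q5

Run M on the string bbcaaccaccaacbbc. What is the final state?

q5

Trace: q4 -b-> q1 -b-> q5 -c-> q5 -a-> q4 -a-> q1 -c-> q4 -c-> q2 -a-> q0 -c-> q1 -c-> q4 -a-> q1 -a-> q3 -c-> q4 -b-> q1 -b-> q5 -c-> q5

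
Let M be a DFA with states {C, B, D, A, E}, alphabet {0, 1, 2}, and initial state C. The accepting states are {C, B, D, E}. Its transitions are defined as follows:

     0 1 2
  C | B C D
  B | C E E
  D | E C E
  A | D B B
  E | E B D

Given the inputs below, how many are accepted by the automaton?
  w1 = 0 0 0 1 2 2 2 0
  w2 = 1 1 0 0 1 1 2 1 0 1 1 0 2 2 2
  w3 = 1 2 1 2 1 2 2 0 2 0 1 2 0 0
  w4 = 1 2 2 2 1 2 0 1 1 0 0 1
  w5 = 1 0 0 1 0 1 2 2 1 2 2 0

w1: C → B → C → B → E → D → E → D → E  → end E, accepted
w2: C → C → C → B → C → C → C → D → C → B → E → B → C → D → E → D  → end D, accepted
w3: C → C → D → C → D → C → D → E → E → D → E → B → E → E → E  → end E, accepted
w4: C → C → D → E → D → C → D → E → B → E → E → E → B  → end B, accepted
w5: C → C → B → C → C → B → E → D → E → B → E → D → E  → end E, accepted

5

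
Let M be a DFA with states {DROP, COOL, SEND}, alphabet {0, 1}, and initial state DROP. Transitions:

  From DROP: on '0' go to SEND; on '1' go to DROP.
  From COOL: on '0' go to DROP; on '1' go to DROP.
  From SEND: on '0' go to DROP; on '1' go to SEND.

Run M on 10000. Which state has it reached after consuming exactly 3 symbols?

DROP

Trace: DROP -1-> DROP -0-> SEND -0-> DROP
After 3 symbols: DROP.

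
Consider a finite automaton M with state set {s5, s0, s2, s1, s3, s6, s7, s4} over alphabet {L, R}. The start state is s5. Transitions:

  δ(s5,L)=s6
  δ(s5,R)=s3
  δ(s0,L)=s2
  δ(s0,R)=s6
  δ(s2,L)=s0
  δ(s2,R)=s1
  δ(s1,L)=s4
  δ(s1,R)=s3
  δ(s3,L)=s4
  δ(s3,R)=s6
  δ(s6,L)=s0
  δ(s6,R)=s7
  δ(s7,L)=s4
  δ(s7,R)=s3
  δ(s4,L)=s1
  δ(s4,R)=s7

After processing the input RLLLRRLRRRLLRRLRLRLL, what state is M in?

start at s5
read 'R': s5 → s3
read 'L': s3 → s4
read 'L': s4 → s1
read 'L': s1 → s4
read 'R': s4 → s7
read 'R': s7 → s3
read 'L': s3 → s4
read 'R': s4 → s7
read 'R': s7 → s3
read 'R': s3 → s6
read 'L': s6 → s0
read 'L': s0 → s2
read 'R': s2 → s1
read 'R': s1 → s3
read 'L': s3 → s4
read 'R': s4 → s7
read 'L': s7 → s4
read 'R': s4 → s7
read 'L': s7 → s4
read 'L': s4 → s1

s1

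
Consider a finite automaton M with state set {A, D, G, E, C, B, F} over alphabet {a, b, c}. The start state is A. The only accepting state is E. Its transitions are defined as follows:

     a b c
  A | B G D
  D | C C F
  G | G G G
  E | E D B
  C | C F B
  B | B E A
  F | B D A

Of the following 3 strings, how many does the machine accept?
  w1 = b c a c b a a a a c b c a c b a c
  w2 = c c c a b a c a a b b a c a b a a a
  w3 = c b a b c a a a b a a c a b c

w1: Trace: A -b-> G -c-> G -a-> G -c-> G -b-> G -a-> G -a-> G -a-> G -a-> G -c-> G -b-> G -c-> G -a-> G -c-> G -b-> G -a-> G -c-> G  → end G, rejected
w2: Trace: A -c-> D -c-> F -c-> A -a-> B -b-> E -a-> E -c-> B -a-> B -a-> B -b-> E -b-> D -a-> C -c-> B -a-> B -b-> E -a-> E -a-> E -a-> E  → end E, accepted
w3: Trace: A -c-> D -b-> C -a-> C -b-> F -c-> A -a-> B -a-> B -a-> B -b-> E -a-> E -a-> E -c-> B -a-> B -b-> E -c-> B  → end B, rejected

1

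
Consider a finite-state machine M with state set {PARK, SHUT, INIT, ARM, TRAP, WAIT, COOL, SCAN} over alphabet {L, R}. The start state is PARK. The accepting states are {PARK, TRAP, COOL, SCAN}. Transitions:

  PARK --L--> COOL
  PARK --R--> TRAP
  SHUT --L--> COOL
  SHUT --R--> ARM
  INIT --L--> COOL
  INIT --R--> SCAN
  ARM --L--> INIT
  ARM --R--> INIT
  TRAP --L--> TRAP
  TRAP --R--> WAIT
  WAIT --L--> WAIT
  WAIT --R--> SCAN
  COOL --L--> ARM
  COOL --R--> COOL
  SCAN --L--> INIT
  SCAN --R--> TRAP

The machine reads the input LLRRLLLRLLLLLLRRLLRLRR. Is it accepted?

Trace: PARK -L-> COOL -L-> ARM -R-> INIT -R-> SCAN -L-> INIT -L-> COOL -L-> ARM -R-> INIT -L-> COOL -L-> ARM -L-> INIT -L-> COOL -L-> ARM -L-> INIT -R-> SCAN -R-> TRAP -L-> TRAP -L-> TRAP -R-> WAIT -L-> WAIT -R-> SCAN -R-> TRAP
End state TRAP is accepting.

Yes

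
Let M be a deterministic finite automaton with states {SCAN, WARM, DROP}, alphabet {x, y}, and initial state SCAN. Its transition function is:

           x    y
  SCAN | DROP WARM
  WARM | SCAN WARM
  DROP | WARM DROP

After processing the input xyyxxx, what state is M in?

Trace: SCAN -x-> DROP -y-> DROP -y-> DROP -x-> WARM -x-> SCAN -x-> DROP

DROP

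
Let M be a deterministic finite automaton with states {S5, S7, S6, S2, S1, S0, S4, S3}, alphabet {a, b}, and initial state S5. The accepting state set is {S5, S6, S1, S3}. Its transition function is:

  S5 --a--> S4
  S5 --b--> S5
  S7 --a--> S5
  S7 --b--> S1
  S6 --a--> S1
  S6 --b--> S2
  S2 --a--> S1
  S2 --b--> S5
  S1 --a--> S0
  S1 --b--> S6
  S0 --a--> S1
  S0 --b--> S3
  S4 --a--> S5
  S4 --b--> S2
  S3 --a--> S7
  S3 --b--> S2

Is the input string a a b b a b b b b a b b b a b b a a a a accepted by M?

Yes

start at S5
read 'a': S5 → S4
read 'a': S4 → S5
read 'b': S5 → S5
read 'b': S5 → S5
read 'a': S5 → S4
read 'b': S4 → S2
read 'b': S2 → S5
read 'b': S5 → S5
read 'b': S5 → S5
read 'a': S5 → S4
read 'b': S4 → S2
read 'b': S2 → S5
read 'b': S5 → S5
read 'a': S5 → S4
read 'b': S4 → S2
read 'b': S2 → S5
read 'a': S5 → S4
read 'a': S4 → S5
read 'a': S5 → S4
read 'a': S4 → S5
End state S5 is accepting.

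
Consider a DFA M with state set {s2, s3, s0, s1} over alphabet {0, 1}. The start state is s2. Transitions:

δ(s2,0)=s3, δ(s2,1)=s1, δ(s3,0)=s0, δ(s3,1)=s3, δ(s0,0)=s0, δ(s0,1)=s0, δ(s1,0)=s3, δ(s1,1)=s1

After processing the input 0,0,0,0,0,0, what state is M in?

s2 → s3 → s0 → s0 → s0 → s0 → s0

s0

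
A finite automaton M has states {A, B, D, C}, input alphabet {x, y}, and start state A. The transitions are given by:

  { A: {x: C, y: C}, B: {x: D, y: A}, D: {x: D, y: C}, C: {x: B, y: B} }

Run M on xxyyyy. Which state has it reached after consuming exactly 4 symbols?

C

start at A
read 'x': A → C
read 'x': C → B
read 'y': B → A
read 'y': A → C
After 4 symbols: C.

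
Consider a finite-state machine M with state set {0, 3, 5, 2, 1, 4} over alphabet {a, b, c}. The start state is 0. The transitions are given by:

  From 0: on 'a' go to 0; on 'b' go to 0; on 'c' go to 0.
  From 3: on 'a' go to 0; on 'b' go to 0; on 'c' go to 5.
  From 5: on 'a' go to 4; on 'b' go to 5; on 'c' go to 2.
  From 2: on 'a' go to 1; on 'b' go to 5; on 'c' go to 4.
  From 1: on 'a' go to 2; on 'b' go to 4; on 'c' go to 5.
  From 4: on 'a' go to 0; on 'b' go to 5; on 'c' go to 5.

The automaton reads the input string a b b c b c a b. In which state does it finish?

0

start at 0
read 'a': 0 → 0
read 'b': 0 → 0
read 'b': 0 → 0
read 'c': 0 → 0
read 'b': 0 → 0
read 'c': 0 → 0
read 'a': 0 → 0
read 'b': 0 → 0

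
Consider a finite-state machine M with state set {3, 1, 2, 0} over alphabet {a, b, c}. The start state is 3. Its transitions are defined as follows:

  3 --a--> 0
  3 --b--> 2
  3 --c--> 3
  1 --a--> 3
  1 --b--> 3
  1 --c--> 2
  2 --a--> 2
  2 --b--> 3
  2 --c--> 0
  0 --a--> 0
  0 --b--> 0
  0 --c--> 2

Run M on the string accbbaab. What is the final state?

3 → 0 → 2 → 0 → 0 → 0 → 0 → 0 → 0

0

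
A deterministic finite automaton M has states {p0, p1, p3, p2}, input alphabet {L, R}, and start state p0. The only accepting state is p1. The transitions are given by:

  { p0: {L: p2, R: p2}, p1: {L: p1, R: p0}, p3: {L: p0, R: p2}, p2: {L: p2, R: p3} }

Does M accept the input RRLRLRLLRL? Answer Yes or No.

p0 → p2 → p3 → p0 → p2 → p2 → p3 → p0 → p2 → p3 → p0
End state p0 is not accepting.

No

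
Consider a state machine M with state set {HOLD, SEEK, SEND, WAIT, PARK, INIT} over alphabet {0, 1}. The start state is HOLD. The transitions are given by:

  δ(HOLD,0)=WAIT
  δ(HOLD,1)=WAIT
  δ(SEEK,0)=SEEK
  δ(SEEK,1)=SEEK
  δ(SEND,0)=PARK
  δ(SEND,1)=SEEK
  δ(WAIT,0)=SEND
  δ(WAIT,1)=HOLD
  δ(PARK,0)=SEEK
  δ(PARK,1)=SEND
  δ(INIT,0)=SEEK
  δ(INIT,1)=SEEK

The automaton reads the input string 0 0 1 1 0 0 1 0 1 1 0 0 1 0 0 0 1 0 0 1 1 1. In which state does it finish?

SEEK

Trace: HOLD -0-> WAIT -0-> SEND -1-> SEEK -1-> SEEK -0-> SEEK -0-> SEEK -1-> SEEK -0-> SEEK -1-> SEEK -1-> SEEK -0-> SEEK -0-> SEEK -1-> SEEK -0-> SEEK -0-> SEEK -0-> SEEK -1-> SEEK -0-> SEEK -0-> SEEK -1-> SEEK -1-> SEEK -1-> SEEK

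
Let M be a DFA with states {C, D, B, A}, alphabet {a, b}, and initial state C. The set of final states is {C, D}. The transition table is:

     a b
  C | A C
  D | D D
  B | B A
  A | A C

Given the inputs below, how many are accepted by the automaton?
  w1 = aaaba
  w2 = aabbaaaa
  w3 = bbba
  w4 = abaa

w1: C → A → A → A → C → A  → end A, rejected
w2: C → A → A → C → C → A → A → A → A  → end A, rejected
w3: C → C → C → C → A  → end A, rejected
w4: C → A → C → A → A  → end A, rejected

0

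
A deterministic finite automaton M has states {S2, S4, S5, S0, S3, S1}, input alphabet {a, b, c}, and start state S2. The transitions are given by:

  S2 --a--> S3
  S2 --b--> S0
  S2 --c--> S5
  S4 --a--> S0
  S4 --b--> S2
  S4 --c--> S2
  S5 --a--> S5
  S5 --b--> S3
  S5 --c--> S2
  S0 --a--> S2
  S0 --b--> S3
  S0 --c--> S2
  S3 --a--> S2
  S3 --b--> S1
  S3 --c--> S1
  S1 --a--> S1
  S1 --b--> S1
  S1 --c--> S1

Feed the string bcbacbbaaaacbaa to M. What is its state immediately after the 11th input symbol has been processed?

S1

start at S2
read 'b': S2 → S0
read 'c': S0 → S2
read 'b': S2 → S0
read 'a': S0 → S2
read 'c': S2 → S5
read 'b': S5 → S3
read 'b': S3 → S1
read 'a': S1 → S1
read 'a': S1 → S1
read 'a': S1 → S1
read 'a': S1 → S1
After 11 symbols: S1.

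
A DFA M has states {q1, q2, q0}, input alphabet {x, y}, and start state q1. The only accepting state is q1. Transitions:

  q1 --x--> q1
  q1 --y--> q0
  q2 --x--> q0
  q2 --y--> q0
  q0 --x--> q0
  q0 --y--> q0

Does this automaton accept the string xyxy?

q1 → q1 → q0 → q0 → q0
End state q0 is not accepting.

No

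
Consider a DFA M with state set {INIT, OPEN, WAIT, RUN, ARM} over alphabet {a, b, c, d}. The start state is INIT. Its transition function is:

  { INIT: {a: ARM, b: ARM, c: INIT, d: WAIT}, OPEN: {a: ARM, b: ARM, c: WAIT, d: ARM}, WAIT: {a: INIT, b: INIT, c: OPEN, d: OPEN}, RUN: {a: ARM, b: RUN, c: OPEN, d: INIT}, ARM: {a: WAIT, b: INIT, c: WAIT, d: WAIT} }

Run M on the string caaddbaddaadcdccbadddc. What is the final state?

Trace: INIT -c-> INIT -a-> ARM -a-> WAIT -d-> OPEN -d-> ARM -b-> INIT -a-> ARM -d-> WAIT -d-> OPEN -a-> ARM -a-> WAIT -d-> OPEN -c-> WAIT -d-> OPEN -c-> WAIT -c-> OPEN -b-> ARM -a-> WAIT -d-> OPEN -d-> ARM -d-> WAIT -c-> OPEN

OPEN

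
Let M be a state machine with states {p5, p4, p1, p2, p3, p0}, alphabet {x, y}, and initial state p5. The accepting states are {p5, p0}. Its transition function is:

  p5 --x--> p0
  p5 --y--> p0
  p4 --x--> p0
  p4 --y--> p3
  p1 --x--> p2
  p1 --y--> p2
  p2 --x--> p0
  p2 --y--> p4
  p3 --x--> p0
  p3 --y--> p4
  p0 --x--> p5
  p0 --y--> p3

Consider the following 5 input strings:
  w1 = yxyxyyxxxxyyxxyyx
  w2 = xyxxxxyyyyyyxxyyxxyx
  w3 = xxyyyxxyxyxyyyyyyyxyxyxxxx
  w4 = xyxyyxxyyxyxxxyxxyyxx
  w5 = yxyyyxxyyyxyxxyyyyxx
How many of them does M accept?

5

w1: p5 → p0 → p5 → p0 → p5 → p0 → p3 → p0 → p5 → p0 → p5 → p0 → p3 → p0 → p5 → p0 → p3 → p0  → end p0, accepted
w2: p5 → p0 → p3 → p0 → p5 → p0 → p5 → p0 → p3 → p4 → p3 → p4 → p3 → p0 → p5 → p0 → p3 → p0 → p5 → p0 → p5  → end p5, accepted
w3: p5 → p0 → p5 → p0 → p3 → p4 → p0 → p5 → p0 → p5 → p0 → p5 → p0 → p3 → p4 → p3 → p4 → p3 → p4 → p0 → p3 → p0 → p3 → p0 → p5 → p0 → p5  → end p5, accepted
w4: p5 → p0 → p3 → p0 → p3 → p4 → p0 → p5 → p0 → p3 → p0 → p3 → p0 → p5 → p0 → p3 → p0 → p5 → p0 → p3 → p0 → p5  → end p5, accepted
w5: p5 → p0 → p5 → p0 → p3 → p4 → p0 → p5 → p0 → p3 → p4 → p0 → p3 → p0 → p5 → p0 → p3 → p4 → p3 → p0 → p5  → end p5, accepted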